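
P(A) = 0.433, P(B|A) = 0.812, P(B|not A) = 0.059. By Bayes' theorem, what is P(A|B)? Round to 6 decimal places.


P(A|B) = P(B|A)*P(A) / P(B), P(B) = P(B|A)*P(A) + P(B|not A)*P(not A)
P(B|A)*P(A) = 0.812 * 0.433 = 0.351596
P(B|not A)*P(not A) = 0.059 * 0.567 = 0.033453
P(B) = 0.351596 + 0.033453 = 0.385049
P(A|B) = 0.351596 / 0.385049 ≈ 0.91312015

0.913120


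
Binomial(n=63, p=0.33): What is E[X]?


E[X] = n*p = 63 * 0.33 = 20.79

20.79


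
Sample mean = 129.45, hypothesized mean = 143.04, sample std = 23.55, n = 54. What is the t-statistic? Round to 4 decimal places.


t = (xbar - mu0) / (s/sqrt(n))
xbar - mu0 = 129.45 - 143.04 = -13.59
sqrt(54) ≈ 7.34846923
s/sqrt(n) = 23.55 / 7.34846923 ≈ 3.20474908
t = -13.59 / 3.20474908 ≈ -4.240582

-4.2406


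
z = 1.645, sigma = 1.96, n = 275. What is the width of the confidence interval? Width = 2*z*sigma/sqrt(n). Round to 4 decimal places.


width = 2*z*sigma/sqrt(n)
2*z*sigma = 2 * 1.645 * 1.96 = 6.4484
sqrt(275) ≈ 16.583124
width = 6.4484 / 16.583124 ≈ 0.388853

0.3889


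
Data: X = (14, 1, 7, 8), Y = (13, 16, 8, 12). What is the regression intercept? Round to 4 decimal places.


a = ybar - b*xbar, where b = sum((xi-xbar)(yi-ybar)) / sum((xi-xbar)^2)
n = 4, xbar = 30/4 = 7.5, ybar = 49/4 = 12.25
Sxy = sum((xi-xbar)(yi-ybar)) = -17.5
Sxx = sum((xi-xbar)^2) = 85
b = Sxy / Sxx = -7/34 ≈ -0.205882
a = 12.25 - (-0.205882) * 7.5 = 469/34 ≈ 13.794118

13.7941


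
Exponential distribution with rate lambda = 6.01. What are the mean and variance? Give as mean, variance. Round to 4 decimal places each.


mean = 1/lam, var = 1/lam^2
mean = 1 / 6.01 = 100/601 ≈ 0.166389
lam^2 = 6.01^2 = 36.1201
var = 1 / 36.1201 ≈ 0.027685

0.1664, 0.0277


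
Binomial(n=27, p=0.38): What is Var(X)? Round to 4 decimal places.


Var = n*p*(1-p) = 27 * 0.38 * 0.62 = 6.3612

6.3612


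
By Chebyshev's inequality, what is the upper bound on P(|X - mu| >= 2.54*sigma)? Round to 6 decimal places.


P <= 1/k^2
k^2 = 2.54^2 = 6.4516
1/k^2 = 1 / 6.4516 ≈ 0.15500031

0.155000


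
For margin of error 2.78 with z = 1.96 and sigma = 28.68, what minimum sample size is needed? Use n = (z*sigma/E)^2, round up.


z*sigma/E = 1.96 * 28.68 / 2.78 = 70266/3475 ≈ 20.220432
(z*sigma/E)^2 ≈ 408.865856
round up: n = 409

409


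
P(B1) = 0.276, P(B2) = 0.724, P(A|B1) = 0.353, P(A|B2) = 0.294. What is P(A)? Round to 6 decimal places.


P(A) = P(A|B1)*P(B1) + P(A|B2)*P(B2)
P(A|B1)*P(B1) = 0.353 * 0.276 = 0.097428
P(A|B2)*P(B2) = 0.294 * 0.724 = 0.212856
P(A) = 0.097428 + 0.212856 = 0.310284

0.310284


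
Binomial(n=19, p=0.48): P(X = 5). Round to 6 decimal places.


P = C(n,k) * p^k * (1-p)^(n-k)
C(19,5) = 11628
p^k = 0.48^5 ≈ 0.02548040
(1-p)^(n-k) = 0.52^14 ≈ 0.0001056931
P = 11628 * 0.02548040 * 0.0001056931 ≈ 0.031315

0.031315


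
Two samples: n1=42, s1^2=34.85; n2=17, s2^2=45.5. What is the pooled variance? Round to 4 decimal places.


sp^2 = ((n1-1)*s1^2 + (n2-1)*s2^2)/(n1+n2-2)
(n1-1)*s1^2 = 41 * 34.85 = 1428.85
(n2-1)*s2^2 = 16 * 45.5 = 728
numerator = 1428.85 + 728 = 2156.85
n1+n2-2 = 57
sp^2 = 2156.85 / 57 = 14379/380 ≈ 37.839474

37.8395


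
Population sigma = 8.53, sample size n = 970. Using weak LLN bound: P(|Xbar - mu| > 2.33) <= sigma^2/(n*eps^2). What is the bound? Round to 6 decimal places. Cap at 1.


bound = min(1, sigma^2/(n*eps^2))
sigma^2 = 8.53^2 = 72.7609
n*eps^2 = 970 * 2.33^2 = 970 * 5.4289 = 5266.033
sigma^2/(n*eps^2) = 72.7609 / 5266.033 ≈ 0.01381702

0.013817


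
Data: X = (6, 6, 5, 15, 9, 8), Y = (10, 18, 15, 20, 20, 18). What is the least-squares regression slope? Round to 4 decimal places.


b = sum((xi-xbar)(yi-ybar)) / sum((xi-xbar)^2)
n = 6, xbar = 49/6 ≈ 8.166667, ybar = 101/6 ≈ 16.833333
Sxy = sum((xi-xbar)(yi-ybar)) = 253/6 ≈ 42.166667
Sxx = sum((xi-xbar)^2) = 401/6 ≈ 66.833333
b = Sxy / Sxx = 253/401 ≈ 0.630923

0.6309


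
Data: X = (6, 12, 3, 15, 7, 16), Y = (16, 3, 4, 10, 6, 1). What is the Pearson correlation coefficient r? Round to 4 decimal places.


r = sum((xi-xbar)(yi-ybar)) / sqrt(sum((xi-xbar)^2) * sum((yi-ybar)^2))
n = 6, xbar = 59/6 ≈ 9.833333, ybar = 40/6 = 20/3 ≈ 6.666667
Sxy = sum((xi-xbar)(yi-ybar)) = -124/3 ≈ -41.333333
Sxx = sum((xi-xbar)^2) = 833/6 ≈ 138.833333
Syy = sum((yi-ybar)^2) = 454/3 ≈ 151.333333
sqrt(Sxx*Syy) ≈ 144.948650
r = Sxy / sqrt(Sxx*Syy) = -41.333333 / 144.948650 ≈ -0.285158

-0.2852


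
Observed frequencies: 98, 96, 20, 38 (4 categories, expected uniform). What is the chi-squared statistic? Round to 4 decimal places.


chi2 = sum((O-E)^2/E), E = total/4
total = 252, E = 252/4 = 63
(98 - 63)^2 / 63 = 1225 / 63 = 175/9 ≈ 19.444444
(96 - 63)^2 / 63 = 1089 / 63 = 121/7 ≈ 17.285714
(20 - 63)^2 / 63 = 1849 / 63 = 1849/63 ≈ 29.349206
(38 - 63)^2 / 63 = 625 / 63 = 625/63 ≈ 9.920635
chi2 = 76

76.0000


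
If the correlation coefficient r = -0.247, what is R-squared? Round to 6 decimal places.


R^2 = r^2 = (-0.247)^2 = 0.061009

0.061009


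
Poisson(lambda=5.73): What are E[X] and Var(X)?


E[X] = Var(X) = lambda = 5.73

5.73, 5.73


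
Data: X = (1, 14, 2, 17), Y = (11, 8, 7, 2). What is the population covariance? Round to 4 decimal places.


Cov = (1/n)*sum((xi-xbar)(yi-ybar))
n = 4, xbar = 34/4 = 8.5, ybar = 28/4 = 7
sum((xi-xbar)(yi-ybar)) = -67
Cov = -67 / 4 = -16.75

-16.7500


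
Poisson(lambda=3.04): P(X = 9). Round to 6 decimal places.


P = e^(-lam) * lam^k / k!
e^(-3.04) ≈ 0.04783489
lam^k = 3.04^9 ≈ 22174.929741
k! = 9! = 362880
P = 0.04783489 * 22174.929741 / 362880 ≈ 0.002923

0.002923


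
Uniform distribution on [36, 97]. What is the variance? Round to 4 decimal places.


Var = (b-a)^2 / 12
(b-a)^2 = (97 - 36)^2 = 3721
Var = 3721/12 ≈ 310.083333

310.0833


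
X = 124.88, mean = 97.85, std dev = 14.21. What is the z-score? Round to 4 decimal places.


z = (X - mu) / sigma
X - mu = 124.88 - 97.85 = 27.03
z = 27.03 / 14.21 = 2703/1421 ≈ 1.902182

1.9022


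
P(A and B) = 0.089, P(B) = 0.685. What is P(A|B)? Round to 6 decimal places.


P(A|B) = P(A and B) / P(B) = 0.089 / 0.685 = 89/685 ≈ 0.12992701

0.129927


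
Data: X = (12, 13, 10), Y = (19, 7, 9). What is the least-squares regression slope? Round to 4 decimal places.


b = sum((xi-xbar)(yi-ybar)) / sum((xi-xbar)^2)
n = 3, xbar = 35/3 ≈ 11.666667, ybar = 35/3 ≈ 11.666667
Sxy = sum((xi-xbar)(yi-ybar)) = 2/3 ≈ 0.666667
Sxx = sum((xi-xbar)^2) = 14/3 ≈ 4.666667
b = Sxy / Sxx = 1/7 ≈ 0.142857

0.1429


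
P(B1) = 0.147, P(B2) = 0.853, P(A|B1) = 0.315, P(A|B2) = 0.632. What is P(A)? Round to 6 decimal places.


P(A) = P(A|B1)*P(B1) + P(A|B2)*P(B2)
P(A|B1)*P(B1) = 0.315 * 0.147 = 0.046305
P(A|B2)*P(B2) = 0.632 * 0.853 = 0.539096
P(A) = 0.046305 + 0.539096 = 0.585401

0.585401


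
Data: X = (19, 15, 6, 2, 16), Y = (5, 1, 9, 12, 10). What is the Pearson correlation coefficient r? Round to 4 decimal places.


r = sum((xi-xbar)(yi-ybar)) / sqrt(sum((xi-xbar)^2) * sum((yi-ybar)^2))
n = 5, xbar = 58/5 = 11.6, ybar = 37/5 = 7.4
Sxy = sum((xi-xbar)(yi-ybar)) = -81.2
Sxx = sum((xi-xbar)^2) = 209.2
Syy = sum((yi-ybar)^2) = 77.2
sqrt(Sxx*Syy) ≈ 127.083595
r = Sxy / sqrt(Sxx*Syy) = -81.2 / 127.083595 ≈ -0.638950

-0.6389


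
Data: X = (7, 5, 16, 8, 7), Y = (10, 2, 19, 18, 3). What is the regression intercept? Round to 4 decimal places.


a = ybar - b*xbar, where b = sum((xi-xbar)(yi-ybar)) / sum((xi-xbar)^2)
n = 5, xbar = 43/5 = 8.6, ybar = 52/5 = 10.4
Sxy = sum((xi-xbar)(yi-ybar)) = 101.8
Sxx = sum((xi-xbar)^2) = 73.2
b = Sxy / Sxx = 509/366 ≈ 1.390710
a = 10.4 - 1.390710 * 8.6 = -571/366 ≈ -1.560109

-1.5601


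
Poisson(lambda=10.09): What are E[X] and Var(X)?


E[X] = Var(X) = lambda = 10.09

10.09, 10.09


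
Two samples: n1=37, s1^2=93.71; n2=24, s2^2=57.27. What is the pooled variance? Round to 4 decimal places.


sp^2 = ((n1-1)*s1^2 + (n2-1)*s2^2)/(n1+n2-2)
(n1-1)*s1^2 = 36 * 93.71 = 3373.56
(n2-1)*s2^2 = 23 * 57.27 = 1317.21
numerator = 3373.56 + 1317.21 = 4690.77
n1+n2-2 = 59
sp^2 = 4690.77 / 59 = 469077/5900 ≈ 79.504576

79.5046


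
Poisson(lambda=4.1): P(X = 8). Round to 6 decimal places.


P = e^(-lam) * lam^k / k!
e^(-4.1) ≈ 0.01657268
lam^k = 4.1^8 ≈ 79849.252291
k! = 8! = 40320
P = 0.01657268 * 79849.252291 / 40320 ≈ 0.032820

0.032820


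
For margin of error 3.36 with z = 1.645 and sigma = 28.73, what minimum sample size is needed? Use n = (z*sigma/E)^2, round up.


z*sigma/E = 1.645 * 28.73 / 3.36 = 135031/9600 ≈ 14.065729
(z*sigma/E)^2 ≈ 197.844737
round up: n = 198

198


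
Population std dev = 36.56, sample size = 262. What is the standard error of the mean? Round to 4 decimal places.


SE = sigma / sqrt(n)
sqrt(262) ≈ 16.186414
SE = 36.56 / 16.186414 ≈ 2.258684

2.2587


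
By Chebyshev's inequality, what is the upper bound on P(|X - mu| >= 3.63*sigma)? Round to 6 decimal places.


P <= 1/k^2
k^2 = 3.63^2 = 13.1769
1/k^2 = 1 / 13.1769 ≈ 0.07589038

0.075890


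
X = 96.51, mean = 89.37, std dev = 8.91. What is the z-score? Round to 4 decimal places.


z = (X - mu) / sigma
X - mu = 96.51 - 89.37 = 7.14
z = 7.14 / 8.91 = 238/297 ≈ 0.801347

0.8013


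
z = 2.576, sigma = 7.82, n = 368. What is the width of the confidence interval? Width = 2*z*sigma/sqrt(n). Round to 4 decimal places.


width = 2*z*sigma/sqrt(n)
2*z*sigma = 2 * 2.576 * 7.82 = 40.28864
sqrt(368) ≈ 19.183326
width = 40.28864 / 19.183326 ≈ 2.100191

2.1002


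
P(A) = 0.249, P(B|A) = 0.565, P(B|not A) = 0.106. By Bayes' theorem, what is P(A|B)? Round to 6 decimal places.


P(A|B) = P(B|A)*P(A) / P(B), P(B) = P(B|A)*P(A) + P(B|not A)*P(not A)
P(B|A)*P(A) = 0.565 * 0.249 = 0.140685
P(B|not A)*P(not A) = 0.106 * 0.751 = 0.079606
P(B) = 0.140685 + 0.079606 = 0.220291
P(A|B) = 0.140685 / 0.220291 ≈ 0.63863254

0.638633


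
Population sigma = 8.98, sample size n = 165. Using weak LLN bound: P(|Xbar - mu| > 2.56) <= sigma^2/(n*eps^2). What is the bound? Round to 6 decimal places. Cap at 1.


bound = min(1, sigma^2/(n*eps^2))
sigma^2 = 8.98^2 = 80.6404
n*eps^2 = 165 * 2.56^2 = 165 * 6.5536 = 1081.344
sigma^2/(n*eps^2) = 80.6404 / 1081.344 ≈ 0.07457423

0.074574


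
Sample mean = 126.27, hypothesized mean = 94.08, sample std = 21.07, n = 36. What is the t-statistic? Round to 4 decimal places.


t = (xbar - mu0) / (s/sqrt(n))
xbar - mu0 = 126.27 - 94.08 = 32.19
sqrt(36) = 6
s/sqrt(n) = 21.07 / 6 = 2107/600 ≈ 3.51166667
t = 32.19 / 3.51166667 = 19314/2107 ≈ 9.166588

9.1666


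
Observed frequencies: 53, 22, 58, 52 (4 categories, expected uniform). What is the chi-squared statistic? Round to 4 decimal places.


chi2 = sum((O-E)^2/E), E = total/4
total = 185, E = 185/4 = 46.25
(53 - 46.25)^2 / 46.25 = 45.5625 / 46.25 = 729/740 ≈ 0.985135
(22 - 46.25)^2 / 46.25 = 588.0625 / 46.25 = 9409/740 ≈ 12.714865
(58 - 46.25)^2 / 46.25 = 138.0625 / 46.25 = 2209/740 ≈ 2.985135
(52 - 46.25)^2 / 46.25 = 33.0625 / 46.25 = 529/740 ≈ 0.714865
chi2 = 17.4

17.4000


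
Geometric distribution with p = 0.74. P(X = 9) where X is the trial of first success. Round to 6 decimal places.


P = (1-p)^(k-1) * p
(1-p)^(k-1) = 0.26^8 ≈ 0.00002088271
P = 0.00002088271 * 0.74 ≈ 0.00001545320

0.000015


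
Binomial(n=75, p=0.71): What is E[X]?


E[X] = n*p = 75 * 0.71 = 53.25

53.25


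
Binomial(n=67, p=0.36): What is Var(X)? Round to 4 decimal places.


Var = n*p*(1-p) = 67 * 0.36 * 0.64 = 15.4368

15.4368


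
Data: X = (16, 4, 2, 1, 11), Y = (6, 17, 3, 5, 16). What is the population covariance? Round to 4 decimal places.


Cov = (1/n)*sum((xi-xbar)(yi-ybar))
n = 5, xbar = 34/5 = 6.8, ybar = 47/5 = 9.4
sum((xi-xbar)(yi-ybar)) = 31.4
Cov = 31.4 / 5 = 6.28

6.2800


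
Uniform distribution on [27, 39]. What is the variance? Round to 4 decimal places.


Var = (b-a)^2 / 12
(b-a)^2 = (39 - 27)^2 = 144
Var = 144/12 = 12

12.0000


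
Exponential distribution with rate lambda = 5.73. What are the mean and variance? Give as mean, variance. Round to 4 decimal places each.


mean = 1/lam, var = 1/lam^2
mean = 1 / 5.73 = 100/573 ≈ 0.174520
lam^2 = 5.73^2 = 32.8329
var = 1 / 32.8329 ≈ 0.030457

0.1745, 0.0305


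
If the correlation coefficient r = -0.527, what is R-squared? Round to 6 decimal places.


R^2 = r^2 = (-0.527)^2 = 0.277729

0.277729


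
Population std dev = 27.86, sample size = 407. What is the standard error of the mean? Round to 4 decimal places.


SE = sigma / sqrt(n)
sqrt(407) ≈ 20.174241
SE = 27.86 / 20.174241 ≈ 1.380969

1.3810


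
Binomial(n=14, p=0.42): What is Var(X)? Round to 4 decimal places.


Var = n*p*(1-p) = 14 * 0.42 * 0.58 = 3.4104

3.4104


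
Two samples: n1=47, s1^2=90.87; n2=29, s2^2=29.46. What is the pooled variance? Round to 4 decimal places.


sp^2 = ((n1-1)*s1^2 + (n2-1)*s2^2)/(n1+n2-2)
(n1-1)*s1^2 = 46 * 90.87 = 4180.02
(n2-1)*s2^2 = 28 * 29.46 = 824.88
numerator = 4180.02 + 824.88 = 5004.9
n1+n2-2 = 74
sp^2 = 5004.9 / 74 = 50049/740 ≈ 67.633784

67.6338


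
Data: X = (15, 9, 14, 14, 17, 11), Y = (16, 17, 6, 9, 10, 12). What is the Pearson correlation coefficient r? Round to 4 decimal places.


r = sum((xi-xbar)(yi-ybar)) / sqrt(sum((xi-xbar)^2) * sum((yi-ybar)^2))
n = 6, xbar = 80/6 = 40/3 ≈ 13.333333, ybar = 70/6 = 35/3 ≈ 11.666667
Sxy = sum((xi-xbar)(yi-ybar)) = -85/3 ≈ -28.333333
Sxx = sum((xi-xbar)^2) = 124/3 ≈ 41.333333
Syy = sum((yi-ybar)^2) = 268/3 ≈ 89.333333
sqrt(Sxx*Syy) ≈ 60.765487
r = Sxy / sqrt(Sxx*Syy) = -28.333333 / 60.765487 ≈ -0.466273

-0.4663


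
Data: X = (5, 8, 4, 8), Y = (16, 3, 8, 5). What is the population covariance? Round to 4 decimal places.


Cov = (1/n)*sum((xi-xbar)(yi-ybar))
n = 4, xbar = 25/4 = 6.25, ybar = 32/4 = 8
sum((xi-xbar)(yi-ybar)) = -24
Cov = -24 / 4 = -6

-6.0000


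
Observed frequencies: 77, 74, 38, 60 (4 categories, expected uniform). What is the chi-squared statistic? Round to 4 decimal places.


chi2 = sum((O-E)^2/E), E = total/4
total = 249, E = 249/4 = 62.25
(77 - 62.25)^2 / 62.25 = 217.5625 / 62.25 = 3481/996 ≈ 3.494980
(74 - 62.25)^2 / 62.25 = 138.0625 / 62.25 = 2209/996 ≈ 2.217871
(38 - 62.25)^2 / 62.25 = 588.0625 / 62.25 = 9409/996 ≈ 9.446787
(60 - 62.25)^2 / 62.25 = 5.0625 / 62.25 = 27/332 ≈ 0.081325
chi2 = 1265/83 ≈ 15.240964

15.2410


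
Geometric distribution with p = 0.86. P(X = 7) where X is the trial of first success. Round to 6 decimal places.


P = (1-p)^(k-1) * p
(1-p)^(k-1) = 0.14^6 = 0.000007529536
P = 0.000007529536 * 0.86 ≈ 0.000006475401

0.000006


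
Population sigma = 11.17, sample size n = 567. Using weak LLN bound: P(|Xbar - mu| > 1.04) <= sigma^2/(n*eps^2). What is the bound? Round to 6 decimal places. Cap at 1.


bound = min(1, sigma^2/(n*eps^2))
sigma^2 = 11.17^2 = 124.7689
n*eps^2 = 567 * 1.04^2 = 567 * 1.0816 = 613.2672
sigma^2/(n*eps^2) = 124.7689 / 613.2672 ≈ 0.20344949

0.203449


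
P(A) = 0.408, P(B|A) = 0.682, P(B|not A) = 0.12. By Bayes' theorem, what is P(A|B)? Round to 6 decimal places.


P(A|B) = P(B|A)*P(A) / P(B), P(B) = P(B|A)*P(A) + P(B|not A)*P(not A)
P(B|A)*P(A) = 0.682 * 0.408 = 0.278256
P(B|not A)*P(not A) = 0.12 * 0.592 = 0.07104
P(B) = 0.278256 + 0.07104 = 0.349296
P(A|B) = 0.278256 / 0.349296 = 5797/7277 ≈ 0.79661949

0.796619


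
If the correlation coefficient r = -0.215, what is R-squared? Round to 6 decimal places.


R^2 = r^2 = (-0.215)^2 = 0.046225

0.046225


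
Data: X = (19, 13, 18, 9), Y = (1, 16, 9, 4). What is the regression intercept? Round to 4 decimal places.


a = ybar - b*xbar, where b = sum((xi-xbar)(yi-ybar)) / sum((xi-xbar)^2)
n = 4, xbar = 59/4 = 14.75, ybar = 30/4 = 7.5
Sxy = sum((xi-xbar)(yi-ybar)) = -17.5
Sxx = sum((xi-xbar)^2) = 64.75
b = Sxy / Sxx = -10/37 ≈ -0.270270
a = 7.5 - (-0.270270) * 14.75 = 425/37 ≈ 11.486486

11.4865


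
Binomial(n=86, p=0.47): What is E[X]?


E[X] = n*p = 86 * 0.47 = 40.42

40.42


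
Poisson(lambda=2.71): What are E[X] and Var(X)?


E[X] = Var(X) = lambda = 2.71

2.71, 2.71


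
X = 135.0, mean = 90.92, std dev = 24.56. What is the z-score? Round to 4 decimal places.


z = (X - mu) / sigma
X - mu = 135.0 - 90.92 = 44.08
z = 44.08 / 24.56 = 551/307 ≈ 1.794788

1.7948


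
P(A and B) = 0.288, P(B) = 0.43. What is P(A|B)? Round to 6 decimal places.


P(A|B) = P(A and B) / P(B) = 0.288 / 0.43 = 144/215 ≈ 0.66976744

0.669767


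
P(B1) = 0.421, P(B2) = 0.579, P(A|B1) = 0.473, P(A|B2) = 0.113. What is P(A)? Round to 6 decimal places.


P(A) = P(A|B1)*P(B1) + P(A|B2)*P(B2)
P(A|B1)*P(B1) = 0.473 * 0.421 = 0.199133
P(A|B2)*P(B2) = 0.113 * 0.579 = 0.065427
P(A) = 0.199133 + 0.065427 = 0.26456

0.264560


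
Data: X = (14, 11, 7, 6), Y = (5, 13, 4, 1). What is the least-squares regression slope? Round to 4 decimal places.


b = sum((xi-xbar)(yi-ybar)) / sum((xi-xbar)^2)
n = 4, xbar = 38/4 = 9.5, ybar = 23/4 = 5.75
Sxy = sum((xi-xbar)(yi-ybar)) = 28.5
Sxx = sum((xi-xbar)^2) = 41
b = Sxy / Sxx = 57/82 ≈ 0.695122

0.6951


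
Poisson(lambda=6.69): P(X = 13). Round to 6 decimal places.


P = e^(-lam) * lam^k / k!
e^(-6.69) ≈ 0.001243283
lam^k = 6.69^13 ≈ 53769937414.648399
k! = 13! = 6227020800
P = 0.001243283 * 53769937414.648399 / 6227020800 ≈ 0.010736

0.010736


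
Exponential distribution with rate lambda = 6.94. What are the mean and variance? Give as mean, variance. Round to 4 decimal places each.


mean = 1/lam, var = 1/lam^2
mean = 1 / 6.94 = 50/347 ≈ 0.144092
lam^2 = 6.94^2 = 48.1636
var = 1 / 48.1636 ≈ 0.020763

0.1441, 0.0208


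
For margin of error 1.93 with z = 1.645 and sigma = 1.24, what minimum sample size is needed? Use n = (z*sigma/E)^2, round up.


z*sigma/E = 1.645 * 1.24 / 1.93 = 10199/9650 ≈ 1.056891
(z*sigma/E)^2 ≈ 1.117019
round up: n = 2

2


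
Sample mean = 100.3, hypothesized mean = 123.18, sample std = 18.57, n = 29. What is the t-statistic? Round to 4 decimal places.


t = (xbar - mu0) / (s/sqrt(n))
xbar - mu0 = 100.3 - 123.18 = -22.88
sqrt(29) ≈ 5.38516481
s/sqrt(n) = 18.57 / 5.38516481 ≈ 3.44836243
t = -22.88 / 3.44836243 ≈ -6.635033

-6.6350


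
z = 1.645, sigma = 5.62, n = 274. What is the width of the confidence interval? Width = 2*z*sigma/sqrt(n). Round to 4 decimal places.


width = 2*z*sigma/sqrt(n)
2*z*sigma = 2 * 1.645 * 5.62 = 18.4898
sqrt(274) ≈ 16.552945
width = 18.4898 / 16.552945 ≈ 1.117010

1.1170


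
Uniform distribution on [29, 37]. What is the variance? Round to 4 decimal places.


Var = (b-a)^2 / 12
(b-a)^2 = (37 - 29)^2 = 64
Var = 64/12 ≈ 5.333333

5.3333


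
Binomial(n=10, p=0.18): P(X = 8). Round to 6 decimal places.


P = C(n,k) * p^k * (1-p)^(n-k)
C(10,8) = 45
p^k = 0.18^8 ≈ 0.000001101996
(1-p)^(n-k) = 0.82^2 = 0.6724
P = 45 * 0.000001101996 * 0.6724 ≈ 0.000033

0.000033


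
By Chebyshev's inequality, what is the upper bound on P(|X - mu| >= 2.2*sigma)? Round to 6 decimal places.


P <= 1/k^2
k^2 = 2.2^2 = 4.84
1/k^2 = 1 / 4.84 = 25/121 ≈ 0.20661157

0.206612


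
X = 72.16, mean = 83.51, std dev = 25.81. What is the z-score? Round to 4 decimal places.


z = (X - mu) / sigma
X - mu = 72.16 - 83.51 = -11.35
z = -11.35 / 25.81 = -1135/2581 ≈ -0.439752

-0.4398


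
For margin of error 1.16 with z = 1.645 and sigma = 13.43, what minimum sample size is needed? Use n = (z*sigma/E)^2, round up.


z*sigma/E = 1.645 * 13.43 / 1.16 ≈ 19.045129
(z*sigma/E)^2 ≈ 362.716950
round up: n = 363

363


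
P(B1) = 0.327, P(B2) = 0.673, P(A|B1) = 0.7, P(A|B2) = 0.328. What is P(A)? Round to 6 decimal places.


P(A) = P(A|B1)*P(B1) + P(A|B2)*P(B2)
P(A|B1)*P(B1) = 0.7 * 0.327 = 0.2289
P(A|B2)*P(B2) = 0.328 * 0.673 = 0.220744
P(A) = 0.2289 + 0.220744 = 0.449644

0.449644


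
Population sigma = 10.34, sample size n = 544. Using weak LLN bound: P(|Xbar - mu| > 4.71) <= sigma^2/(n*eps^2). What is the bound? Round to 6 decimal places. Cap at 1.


bound = min(1, sigma^2/(n*eps^2))
sigma^2 = 10.34^2 = 106.9156
n*eps^2 = 544 * 4.71^2 = 544 * 22.1841 = 12068.1504
sigma^2/(n*eps^2) = 106.9156 / 12068.1504 ≈ 0.00885932

0.008859


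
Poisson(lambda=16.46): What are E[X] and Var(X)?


E[X] = Var(X) = lambda = 16.46

16.46, 16.46


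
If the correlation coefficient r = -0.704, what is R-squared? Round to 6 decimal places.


R^2 = r^2 = (-0.704)^2 = 0.495616

0.495616


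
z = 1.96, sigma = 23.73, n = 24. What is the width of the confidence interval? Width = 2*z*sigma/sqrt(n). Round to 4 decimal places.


width = 2*z*sigma/sqrt(n)
2*z*sigma = 2 * 1.96 * 23.73 = 93.0216
sqrt(24) ≈ 4.898979
width = 93.0216 / 4.898979 ≈ 18.987955

18.9880


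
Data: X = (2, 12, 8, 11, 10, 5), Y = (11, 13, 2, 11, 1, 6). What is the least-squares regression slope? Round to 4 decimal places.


b = sum((xi-xbar)(yi-ybar)) / sum((xi-xbar)^2)
n = 6, xbar = 48/6 = 8, ybar = 44/6 = 22/3 ≈ 7.333333
Sxy = sum((xi-xbar)(yi-ybar)) = 3
Sxx = sum((xi-xbar)^2) = 74
b = Sxy / Sxx = 3/74 ≈ 0.040541

0.0405


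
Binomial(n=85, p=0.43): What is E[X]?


E[X] = n*p = 85 * 0.43 = 36.55

36.55


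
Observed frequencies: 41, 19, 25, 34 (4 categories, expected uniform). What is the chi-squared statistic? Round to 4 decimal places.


chi2 = sum((O-E)^2/E), E = total/4
total = 119, E = 119/4 = 29.75
(41 - 29.75)^2 / 29.75 = 126.5625 / 29.75 = 2025/476 ≈ 4.254202
(19 - 29.75)^2 / 29.75 = 115.5625 / 29.75 = 1849/476 ≈ 3.884454
(25 - 29.75)^2 / 29.75 = 22.5625 / 29.75 = 361/476 ≈ 0.758403
(34 - 29.75)^2 / 29.75 = 18.0625 / 29.75 = 17/28 ≈ 0.607143
chi2 = 1131/119 ≈ 9.504202

9.5042


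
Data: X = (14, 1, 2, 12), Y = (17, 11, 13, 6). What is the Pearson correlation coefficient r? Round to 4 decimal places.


r = sum((xi-xbar)(yi-ybar)) / sqrt(sum((xi-xbar)^2) * sum((yi-ybar)^2))
n = 4, xbar = 29/4 = 7.25, ybar = 47/4 = 11.75
Sxy = sum((xi-xbar)(yi-ybar)) = 6.25
Sxx = sum((xi-xbar)^2) = 134.75
Syy = sum((yi-ybar)^2) = 62.75
sqrt(Sxx*Syy) ≈ 91.954133
r = Sxy / sqrt(Sxx*Syy) = 6.25 / 91.954133 ≈ 0.067969

0.0680


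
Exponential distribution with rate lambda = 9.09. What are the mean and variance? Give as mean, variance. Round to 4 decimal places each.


mean = 1/lam, var = 1/lam^2
mean = 1 / 9.09 = 100/909 ≈ 0.110011
lam^2 = 9.09^2 = 82.6281
var = 1 / 82.6281 ≈ 0.012102

0.1100, 0.0121


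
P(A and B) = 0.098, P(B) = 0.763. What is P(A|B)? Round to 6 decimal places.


P(A|B) = P(A and B) / P(B) = 0.098 / 0.763 = 14/109 ≈ 0.12844037

0.128440


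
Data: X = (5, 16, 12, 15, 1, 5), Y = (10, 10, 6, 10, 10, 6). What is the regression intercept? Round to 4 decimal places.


a = ybar - b*xbar, where b = sum((xi-xbar)(yi-ybar)) / sum((xi-xbar)^2)
n = 6, xbar = 54/6 = 9, ybar = 52/6 = 26/3 ≈ 8.666667
Sxy = sum((xi-xbar)(yi-ybar)) = 4
Sxx = sum((xi-xbar)^2) = 190
b = Sxy / Sxx = 2/95 ≈ 0.021053
a = 8.666667 - 0.021053 * 9 = 2416/285 ≈ 8.477193

8.4772


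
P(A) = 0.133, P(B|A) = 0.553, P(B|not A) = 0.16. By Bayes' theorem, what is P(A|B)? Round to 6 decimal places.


P(A|B) = P(B|A)*P(A) / P(B), P(B) = P(B|A)*P(A) + P(B|not A)*P(not A)
P(B|A)*P(A) = 0.553 * 0.133 = 0.073549
P(B|not A)*P(not A) = 0.16 * 0.867 = 0.13872
P(B) = 0.073549 + 0.13872 = 0.212269
P(A|B) = 0.073549 / 0.212269 ≈ 0.34648960

0.346490


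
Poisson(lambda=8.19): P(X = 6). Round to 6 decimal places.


P = e^(-lam) * lam^k / k!
e^(-8.19) ≈ 0.0002774139
lam^k = 8.19^6 ≈ 301789.003174
k! = 6! = 720
P = 0.0002774139 * 301789.003174 / 720 ≈ 0.116278

0.116278


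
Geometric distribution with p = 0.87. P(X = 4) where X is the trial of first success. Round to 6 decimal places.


P = (1-p)^(k-1) * p
(1-p)^(k-1) = 0.13^3 = 0.002197
P = 0.002197 * 0.87 = 0.00191139

0.001911


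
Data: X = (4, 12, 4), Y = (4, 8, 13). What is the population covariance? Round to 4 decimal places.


Cov = (1/n)*sum((xi-xbar)(yi-ybar))
n = 3, xbar = 20/3 ≈ 6.666667, ybar = 25/3 ≈ 8.333333
sum((xi-xbar)(yi-ybar)) = -8/3 ≈ -2.666667
Cov = -2.666667 / 3 = -8/9 ≈ -0.888889

-0.8889


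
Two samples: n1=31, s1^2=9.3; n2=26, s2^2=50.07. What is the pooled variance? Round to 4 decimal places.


sp^2 = ((n1-1)*s1^2 + (n2-1)*s2^2)/(n1+n2-2)
(n1-1)*s1^2 = 30 * 9.3 = 279
(n2-1)*s2^2 = 25 * 50.07 = 1251.75
numerator = 279 + 1251.75 = 1530.75
n1+n2-2 = 55
sp^2 = 1530.75 / 55 = 6123/220 ≈ 27.831818

27.8318


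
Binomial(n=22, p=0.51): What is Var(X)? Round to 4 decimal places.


Var = n*p*(1-p) = 22 * 0.51 * 0.49 = 5.4978

5.4978


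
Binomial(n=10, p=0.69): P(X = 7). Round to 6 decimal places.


P = C(n,k) * p^k * (1-p)^(n-k)
C(10,7) = 120
p^k = 0.69^7 ≈ 0.07446353
(1-p)^(n-k) = 0.31^3 = 0.029791
P = 120 * 0.07446353 * 0.029791 ≈ 0.266201

0.266201


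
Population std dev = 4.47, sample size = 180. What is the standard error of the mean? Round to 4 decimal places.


SE = sigma / sqrt(n)
sqrt(180) ≈ 13.416408
SE = 4.47 / 13.416408 ≈ 0.333174

0.3332


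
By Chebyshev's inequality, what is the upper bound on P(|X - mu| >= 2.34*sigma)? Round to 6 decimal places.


P <= 1/k^2
k^2 = 2.34^2 = 5.4756
1/k^2 = 1 / 5.4756 ≈ 0.18262839

0.182628


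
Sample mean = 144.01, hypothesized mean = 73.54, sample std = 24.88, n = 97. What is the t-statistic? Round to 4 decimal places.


t = (xbar - mu0) / (s/sqrt(n))
xbar - mu0 = 144.01 - 73.54 = 70.47
sqrt(97) ≈ 9.84885780
s/sqrt(n) = 24.88 / 9.84885780 ≈ 2.52618126
t = 70.47 / 2.52618126 ≈ 27.895861

27.8959


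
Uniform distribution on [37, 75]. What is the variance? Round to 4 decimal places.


Var = (b-a)^2 / 12
(b-a)^2 = (75 - 37)^2 = 1444
Var = 1444/12 ≈ 120.333333

120.3333


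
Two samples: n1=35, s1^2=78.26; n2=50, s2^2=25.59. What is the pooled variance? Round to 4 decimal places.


sp^2 = ((n1-1)*s1^2 + (n2-1)*s2^2)/(n1+n2-2)
(n1-1)*s1^2 = 34 * 78.26 = 2660.84
(n2-1)*s2^2 = 49 * 25.59 = 1253.91
numerator = 2660.84 + 1253.91 = 3914.75
n1+n2-2 = 83
sp^2 = 3914.75 / 83 = 15659/332 ≈ 47.165663

47.1657


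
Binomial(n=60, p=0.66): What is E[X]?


E[X] = n*p = 60 * 0.66 = 39.6

39.6


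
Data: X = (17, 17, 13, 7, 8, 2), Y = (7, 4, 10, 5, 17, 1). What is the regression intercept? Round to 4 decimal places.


a = ybar - b*xbar, where b = sum((xi-xbar)(yi-ybar)) / sum((xi-xbar)^2)
n = 6, xbar = 64/6 = 32/3 ≈ 10.666667, ybar = 44/6 = 22/3 ≈ 7.333333
Sxy = sum((xi-xbar)(yi-ybar)) = 62/3 ≈ 20.666667
Sxx = sum((xi-xbar)^2) = 544/3 ≈ 181.333333
b = Sxy / Sxx = 31/272 ≈ 0.113971
a = 7.333333 - 0.113971 * 10.666667 = 104/17 ≈ 6.117647

6.1176


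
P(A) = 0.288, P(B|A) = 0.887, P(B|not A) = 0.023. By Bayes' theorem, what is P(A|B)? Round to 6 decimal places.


P(A|B) = P(B|A)*P(A) / P(B), P(B) = P(B|A)*P(A) + P(B|not A)*P(not A)
P(B|A)*P(A) = 0.887 * 0.288 = 0.255456
P(B|not A)*P(not A) = 0.023 * 0.712 = 0.016376
P(B) = 0.255456 + 0.016376 = 0.271832
P(A|B) = 0.255456 / 0.271832 ≈ 0.93975691

0.939757


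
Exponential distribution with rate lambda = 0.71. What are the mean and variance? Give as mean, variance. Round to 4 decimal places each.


mean = 1/lam, var = 1/lam^2
mean = 1 / 0.71 = 100/71 ≈ 1.408451
lam^2 = 0.71^2 = 0.5041
var = 1 / 0.5041 = 10000/5041 ≈ 1.983733

1.4085, 1.9837


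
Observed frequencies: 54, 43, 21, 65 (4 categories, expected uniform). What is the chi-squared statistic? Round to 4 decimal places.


chi2 = sum((O-E)^2/E), E = total/4
total = 183, E = 183/4 = 45.75
(54 - 45.75)^2 / 45.75 = 68.0625 / 45.75 = 363/244 ≈ 1.487705
(43 - 45.75)^2 / 45.75 = 7.5625 / 45.75 = 121/732 ≈ 0.165301
(21 - 45.75)^2 / 45.75 = 612.5625 / 45.75 = 3267/244 ≈ 13.389344
(65 - 45.75)^2 / 45.75 = 370.5625 / 45.75 = 5929/732 ≈ 8.099727
chi2 = 4235/183 ≈ 23.142077

23.1421


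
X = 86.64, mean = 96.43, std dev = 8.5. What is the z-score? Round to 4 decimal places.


z = (X - mu) / sigma
X - mu = 86.64 - 96.43 = -9.79
z = -9.79 / 8.5 = -979/850 ≈ -1.151765

-1.1518


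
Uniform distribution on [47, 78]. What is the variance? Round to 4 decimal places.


Var = (b-a)^2 / 12
(b-a)^2 = (78 - 47)^2 = 961
Var = 961/12 ≈ 80.083333

80.0833


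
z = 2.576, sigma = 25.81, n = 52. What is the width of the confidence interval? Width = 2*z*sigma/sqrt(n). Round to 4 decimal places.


width = 2*z*sigma/sqrt(n)
2*z*sigma = 2 * 2.576 * 25.81 = 132.97312
sqrt(52) ≈ 7.211103
width = 132.97312 / 7.211103 ≈ 18.440054

18.4401


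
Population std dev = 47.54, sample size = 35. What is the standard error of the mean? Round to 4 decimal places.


SE = sigma / sqrt(n)
sqrt(35) ≈ 5.916080
SE = 47.54 / 5.916080 ≈ 8.035727

8.0357


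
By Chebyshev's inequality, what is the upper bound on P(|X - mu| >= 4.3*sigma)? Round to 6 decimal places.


P <= 1/k^2
k^2 = 4.3^2 = 18.49
1/k^2 = 1 / 18.49 = 100/1849 ≈ 0.05408329

0.054083


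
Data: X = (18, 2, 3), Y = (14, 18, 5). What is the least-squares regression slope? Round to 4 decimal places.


b = sum((xi-xbar)(yi-ybar)) / sum((xi-xbar)^2)
n = 3, xbar = 23/3 ≈ 7.666667, ybar = 37/3 ≈ 12.333333
Sxy = sum((xi-xbar)(yi-ybar)) = 58/3 ≈ 19.333333
Sxx = sum((xi-xbar)^2) = 482/3 ≈ 160.666667
b = Sxy / Sxx = 29/241 ≈ 0.120332

0.1203


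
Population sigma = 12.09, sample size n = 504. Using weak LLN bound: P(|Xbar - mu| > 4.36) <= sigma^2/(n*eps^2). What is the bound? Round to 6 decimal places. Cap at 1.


bound = min(1, sigma^2/(n*eps^2))
sigma^2 = 12.09^2 = 146.1681
n*eps^2 = 504 * 4.36^2 = 504 * 19.0096 = 9580.8384
sigma^2/(n*eps^2) = 146.1681 / 9580.8384 ≈ 0.01525630

0.015256


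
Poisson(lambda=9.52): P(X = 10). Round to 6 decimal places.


P = e^(-lam) * lam^k / k!
e^(-9.52) ≈ 0.00007336966
lam^k = 9.52^10 ≈ 6114620159.904669
k! = 10! = 3628800
P = 0.00007336966 * 6114620159.904669 / 3628800 ≈ 0.123630

0.123630


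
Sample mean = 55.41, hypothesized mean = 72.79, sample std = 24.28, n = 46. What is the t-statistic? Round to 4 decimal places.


t = (xbar - mu0) / (s/sqrt(n))
xbar - mu0 = 55.41 - 72.79 = -17.38
sqrt(46) ≈ 6.78232998
s/sqrt(n) = 24.28 / 6.78232998 ≈ 3.57989070
t = -17.38 / 3.57989070 ≈ -4.854897

-4.8549


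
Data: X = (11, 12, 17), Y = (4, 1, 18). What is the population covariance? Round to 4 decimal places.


Cov = (1/n)*sum((xi-xbar)(yi-ybar))
n = 3, xbar = 40/3 ≈ 13.333333, ybar = 23/3 ≈ 7.666667
sum((xi-xbar)(yi-ybar)) = 166/3 ≈ 55.333333
Cov = 55.333333 / 3 = 166/9 ≈ 18.444444

18.4444


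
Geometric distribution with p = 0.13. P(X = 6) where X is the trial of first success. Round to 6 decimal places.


P = (1-p)^(k-1) * p
(1-p)^(k-1) = 0.87^5 ≈ 0.4984209
P = 0.4984209 * 0.13 ≈ 0.06479472

0.064795


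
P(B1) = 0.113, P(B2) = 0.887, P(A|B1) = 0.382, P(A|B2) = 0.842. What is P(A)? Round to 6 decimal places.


P(A) = P(A|B1)*P(B1) + P(A|B2)*P(B2)
P(A|B1)*P(B1) = 0.382 * 0.113 = 0.043166
P(A|B2)*P(B2) = 0.842 * 0.887 = 0.746854
P(A) = 0.043166 + 0.746854 = 0.79002

0.790020


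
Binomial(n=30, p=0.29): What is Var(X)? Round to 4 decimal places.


Var = n*p*(1-p) = 30 * 0.29 * 0.71 = 6.177

6.1770


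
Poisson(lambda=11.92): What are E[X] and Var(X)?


E[X] = Var(X) = lambda = 11.92

11.92, 11.92


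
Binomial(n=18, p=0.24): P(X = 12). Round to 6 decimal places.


P = C(n,k) * p^k * (1-p)^(n-k)
C(18,12) = 18564
p^k = 0.24^12 ≈ 0.00000003652035
(1-p)^(n-k) = 0.76^6 ≈ 0.1926999
P = 18564 * 0.00000003652035 * 0.1926999 ≈ 0.000131

0.000131


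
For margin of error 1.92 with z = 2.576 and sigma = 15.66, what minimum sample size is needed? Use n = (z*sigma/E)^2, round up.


z*sigma/E = 2.576 * 15.66 / 1.92 = 21.0105
(z*sigma/E)^2 ≈ 441.441110
round up: n = 442

442


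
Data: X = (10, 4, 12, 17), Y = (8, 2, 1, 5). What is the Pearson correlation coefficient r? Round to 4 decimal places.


r = sum((xi-xbar)(yi-ybar)) / sqrt(sum((xi-xbar)^2) * sum((yi-ybar)^2))
n = 4, xbar = 43/4 = 10.75, ybar = 16/4 = 4
Sxy = sum((xi-xbar)(yi-ybar)) = 13
Sxx = sum((xi-xbar)^2) = 86.75
Syy = sum((yi-ybar)^2) = 30
sqrt(Sxx*Syy) ≈ 51.014704
r = Sxy / sqrt(Sxx*Syy) = 13 / 51.014704 ≈ 0.254828

0.2548


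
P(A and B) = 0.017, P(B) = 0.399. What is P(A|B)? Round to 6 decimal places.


P(A|B) = P(A and B) / P(B) = 0.017 / 0.399 = 17/399 ≈ 0.04260652

0.042607


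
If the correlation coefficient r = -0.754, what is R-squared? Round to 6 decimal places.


R^2 = r^2 = (-0.754)^2 = 0.568516

0.568516


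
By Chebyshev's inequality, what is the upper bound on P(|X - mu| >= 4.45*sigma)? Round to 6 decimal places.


P <= 1/k^2
k^2 = 4.45^2 = 19.8025
1/k^2 = 1 / 19.8025 = 400/7921 ≈ 0.05049867

0.050499


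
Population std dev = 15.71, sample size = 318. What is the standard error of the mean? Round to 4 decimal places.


SE = sigma / sqrt(n)
sqrt(318) ≈ 17.832555
SE = 15.71 / 17.832555 ≈ 0.880973

0.8810


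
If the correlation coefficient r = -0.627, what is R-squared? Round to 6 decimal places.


R^2 = r^2 = (-0.627)^2 = 0.393129

0.393129


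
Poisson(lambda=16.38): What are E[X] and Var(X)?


E[X] = Var(X) = lambda = 16.38

16.38, 16.38


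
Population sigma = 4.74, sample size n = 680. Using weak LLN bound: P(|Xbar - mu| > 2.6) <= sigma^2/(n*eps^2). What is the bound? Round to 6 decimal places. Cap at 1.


bound = min(1, sigma^2/(n*eps^2))
sigma^2 = 4.74^2 = 22.4676
n*eps^2 = 680 * 2.6^2 = 680 * 6.76 = 4596.8
sigma^2/(n*eps^2) = 22.4676 / 4596.8 ≈ 0.00488766

0.004888


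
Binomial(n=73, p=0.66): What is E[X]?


E[X] = n*p = 73 * 0.66 = 48.18

48.18


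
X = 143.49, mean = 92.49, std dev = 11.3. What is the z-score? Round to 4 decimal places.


z = (X - mu) / sigma
X - mu = 143.49 - 92.49 = 51
z = 51 / 11.3 = 510/113 ≈ 4.513274

4.5133


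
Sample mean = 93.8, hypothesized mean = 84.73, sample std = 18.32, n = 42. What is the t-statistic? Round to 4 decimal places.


t = (xbar - mu0) / (s/sqrt(n))
xbar - mu0 = 93.8 - 84.73 = 9.07
sqrt(42) ≈ 6.48074070
s/sqrt(n) = 18.32 / 6.48074070 ≈ 2.82683737
t = 9.07 / 2.82683737 ≈ 3.208533

3.2085


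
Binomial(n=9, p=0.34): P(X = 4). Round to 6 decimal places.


P = C(n,k) * p^k * (1-p)^(n-k)
C(9,4) = 126
p^k = 0.34^4 = 0.01336336
(1-p)^(n-k) = 0.66^5 ≈ 0.1252333
P = 126 * 0.01336336 * 0.1252333 ≈ 0.210866

0.210866


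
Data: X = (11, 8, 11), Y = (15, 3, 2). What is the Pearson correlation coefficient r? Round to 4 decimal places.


r = sum((xi-xbar)(yi-ybar)) / sqrt(sum((xi-xbar)^2) * sum((yi-ybar)^2))
n = 3, xbar = 30/3 = 10, ybar = 20/3 ≈ 6.666667
Sxy = sum((xi-xbar)(yi-ybar)) = 11
Sxx = sum((xi-xbar)^2) = 6
Syy = sum((yi-ybar)^2) = 314/3 ≈ 104.666667
sqrt(Sxx*Syy) ≈ 25.059928
r = Sxy / sqrt(Sxx*Syy) = 11 / 25.059928 ≈ 0.438948

0.4389


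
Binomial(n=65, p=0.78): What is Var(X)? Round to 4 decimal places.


Var = n*p*(1-p) = 65 * 0.78 * 0.22 = 11.154

11.1540


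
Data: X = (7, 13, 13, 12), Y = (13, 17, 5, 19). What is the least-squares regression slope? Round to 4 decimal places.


b = sum((xi-xbar)(yi-ybar)) / sum((xi-xbar)^2)
n = 4, xbar = 45/4 = 11.25, ybar = 54/4 = 13.5
Sxy = sum((xi-xbar)(yi-ybar)) = -2.5
Sxx = sum((xi-xbar)^2) = 24.75
b = Sxy / Sxx = -10/99 ≈ -0.101010

-0.1010


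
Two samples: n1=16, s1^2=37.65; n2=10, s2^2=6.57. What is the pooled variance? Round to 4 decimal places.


sp^2 = ((n1-1)*s1^2 + (n2-1)*s2^2)/(n1+n2-2)
(n1-1)*s1^2 = 15 * 37.65 = 564.75
(n2-1)*s2^2 = 9 * 6.57 = 59.13
numerator = 564.75 + 59.13 = 623.88
n1+n2-2 = 24
sp^2 = 623.88 / 24 = 25.995

25.9950


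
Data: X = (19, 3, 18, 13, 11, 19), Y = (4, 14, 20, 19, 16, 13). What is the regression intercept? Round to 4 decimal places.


a = ybar - b*xbar, where b = sum((xi-xbar)(yi-ybar)) / sum((xi-xbar)^2)
n = 6, xbar = 83/6 ≈ 13.833333, ybar = 86/6 = 43/3 ≈ 14.333333
Sxy = sum((xi-xbar)(yi-ybar)) = -125/3 ≈ -41.666667
Sxx = sum((xi-xbar)^2) = 1181/6 ≈ 196.833333
b = Sxy / Sxx = -250/1181 ≈ -0.211685
a = 14.333333 - (-0.211685) * 13.833333 = 20386/1181 ≈ 17.261643

17.2616


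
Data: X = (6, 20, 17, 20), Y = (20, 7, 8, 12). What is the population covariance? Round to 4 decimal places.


Cov = (1/n)*sum((xi-xbar)(yi-ybar))
n = 4, xbar = 63/4 = 15.75, ybar = 47/4 = 11.75
sum((xi-xbar)(yi-ybar)) = -104.25
Cov = -104.25 / 4 = -26.0625

-26.0625


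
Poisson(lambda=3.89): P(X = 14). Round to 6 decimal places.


P = e^(-lam) * lam^k / k!
e^(-3.89) ≈ 0.02044535
lam^k = 3.89^14 ≈ 181674686.130910
k! = 14! = 87178291200
P = 0.02044535 * 181674686.130910 / 87178291200 ≈ 0.000043

0.000043


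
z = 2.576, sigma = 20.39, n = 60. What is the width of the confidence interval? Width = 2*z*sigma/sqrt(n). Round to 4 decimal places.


width = 2*z*sigma/sqrt(n)
2*z*sigma = 2 * 2.576 * 20.39 = 105.04928
sqrt(60) ≈ 7.745967
width = 105.04928 / 7.745967 ≈ 13.561804

13.5618


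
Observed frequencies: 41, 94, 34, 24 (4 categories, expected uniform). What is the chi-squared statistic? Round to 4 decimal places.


chi2 = sum((O-E)^2/E), E = total/4
total = 193, E = 193/4 = 48.25
(41 - 48.25)^2 / 48.25 = 52.5625 / 48.25 = 841/772 ≈ 1.089378
(94 - 48.25)^2 / 48.25 = 2093.0625 / 48.25 = 33489/772 ≈ 43.379534
(34 - 48.25)^2 / 48.25 = 203.0625 / 48.25 = 3249/772 ≈ 4.208549
(24 - 48.25)^2 / 48.25 = 588.0625 / 48.25 = 9409/772 ≈ 12.187824
chi2 = 11747/193 ≈ 60.865285

60.8653


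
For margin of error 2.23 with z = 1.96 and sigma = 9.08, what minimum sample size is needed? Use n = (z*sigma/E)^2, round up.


z*sigma/E = 1.96 * 9.08 / 2.23 = 44492/5575 ≈ 7.980628
(z*sigma/E)^2 ≈ 63.690420
round up: n = 64

64


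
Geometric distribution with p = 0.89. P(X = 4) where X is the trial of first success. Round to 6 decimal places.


P = (1-p)^(k-1) * p
(1-p)^(k-1) = 0.11^3 = 0.001331
P = 0.001331 * 0.89 = 0.00118459

0.001185


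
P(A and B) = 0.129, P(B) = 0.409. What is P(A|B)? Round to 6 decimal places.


P(A|B) = P(A and B) / P(B) = 0.129 / 0.409 = 129/409 ≈ 0.31540342

0.315403


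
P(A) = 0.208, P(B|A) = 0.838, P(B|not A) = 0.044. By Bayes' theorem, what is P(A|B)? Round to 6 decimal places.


P(A|B) = P(B|A)*P(A) / P(B), P(B) = P(B|A)*P(A) + P(B|not A)*P(not A)
P(B|A)*P(A) = 0.838 * 0.208 = 0.174304
P(B|not A)*P(not A) = 0.044 * 0.792 = 0.034848
P(B) = 0.174304 + 0.034848 = 0.209152
P(A|B) = 0.174304 / 0.209152 = 5447/6536 ≈ 0.83338433

0.833384


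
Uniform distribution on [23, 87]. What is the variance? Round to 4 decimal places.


Var = (b-a)^2 / 12
(b-a)^2 = (87 - 23)^2 = 4096
Var = 4096/12 ≈ 341.333333

341.3333


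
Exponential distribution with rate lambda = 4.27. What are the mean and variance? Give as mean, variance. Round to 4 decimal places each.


mean = 1/lam, var = 1/lam^2
mean = 1 / 4.27 = 100/427 ≈ 0.234192
lam^2 = 4.27^2 = 18.2329
var = 1 / 18.2329 ≈ 0.054846

0.2342, 0.0548


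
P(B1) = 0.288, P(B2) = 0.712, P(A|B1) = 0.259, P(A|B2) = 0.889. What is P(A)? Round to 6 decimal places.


P(A) = P(A|B1)*P(B1) + P(A|B2)*P(B2)
P(A|B1)*P(B1) = 0.259 * 0.288 = 0.074592
P(A|B2)*P(B2) = 0.889 * 0.712 = 0.632968
P(A) = 0.074592 + 0.632968 = 0.70756

0.707560


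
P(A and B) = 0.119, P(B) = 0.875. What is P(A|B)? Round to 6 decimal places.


P(A|B) = P(A and B) / P(B) = 0.119 / 0.875 = 0.136

0.136000


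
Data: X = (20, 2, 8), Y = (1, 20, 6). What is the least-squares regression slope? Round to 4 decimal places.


b = sum((xi-xbar)(yi-ybar)) / sum((xi-xbar)^2)
n = 3, xbar = 30/3 = 10, ybar = 27/3 = 9
Sxy = sum((xi-xbar)(yi-ybar)) = -162
Sxx = sum((xi-xbar)^2) = 168
b = Sxy / Sxx = -27/28 ≈ -0.964286

-0.9643


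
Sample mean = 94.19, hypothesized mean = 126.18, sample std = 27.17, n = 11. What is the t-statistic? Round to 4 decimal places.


t = (xbar - mu0) / (s/sqrt(n))
xbar - mu0 = 94.19 - 126.18 = -31.99
sqrt(11) ≈ 3.31662479
s/sqrt(n) = 27.17 / 3.31662479 ≈ 8.19206323
t = -31.99 / 8.19206323 ≈ -3.904999

-3.9050
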